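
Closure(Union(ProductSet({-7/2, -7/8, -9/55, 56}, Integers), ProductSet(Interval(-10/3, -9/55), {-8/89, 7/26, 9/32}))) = Union(ProductSet({-7/2, -7/8, -9/55, 56}, Integers), ProductSet(Interval(-10/3, -9/55), {-8/89, 7/26, 9/32}))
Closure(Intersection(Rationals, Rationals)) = Reals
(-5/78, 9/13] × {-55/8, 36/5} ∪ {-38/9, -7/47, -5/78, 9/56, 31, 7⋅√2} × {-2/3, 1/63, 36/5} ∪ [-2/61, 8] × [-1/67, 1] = ((-5/78, 9/13] × {-55/8, 36/5}) ∪ ([-2/61, 8] × [-1/67, 1]) ∪ ({-38/9, -7/47, -5/78, 9/56, 31, 7⋅√2} × {-2/3, 1/63, 36/5})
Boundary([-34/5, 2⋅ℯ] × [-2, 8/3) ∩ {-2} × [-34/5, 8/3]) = {-2} × [-2, 8/3]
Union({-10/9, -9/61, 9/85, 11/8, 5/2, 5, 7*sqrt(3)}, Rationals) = Union({7*sqrt(3)}, Rationals)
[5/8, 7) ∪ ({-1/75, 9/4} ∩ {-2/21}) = [5/8, 7)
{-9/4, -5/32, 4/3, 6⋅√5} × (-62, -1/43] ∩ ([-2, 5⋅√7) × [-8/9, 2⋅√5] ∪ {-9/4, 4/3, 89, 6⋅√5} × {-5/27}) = ({-5/32, 4/3} × [-8/9, -1/43]) ∪ ({-9/4, 4/3, 6⋅√5} × {-5/27})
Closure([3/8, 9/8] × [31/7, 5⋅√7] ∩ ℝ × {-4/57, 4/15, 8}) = [3/8, 9/8] × {8}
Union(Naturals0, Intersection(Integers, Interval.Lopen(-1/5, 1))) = Union(Naturals0, Range(0, 2, 1))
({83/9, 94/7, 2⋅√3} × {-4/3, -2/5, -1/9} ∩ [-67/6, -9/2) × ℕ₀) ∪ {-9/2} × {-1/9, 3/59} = {-9/2} × {-1/9, 3/59}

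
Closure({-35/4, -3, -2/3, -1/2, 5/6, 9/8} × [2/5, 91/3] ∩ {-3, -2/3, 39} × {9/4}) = {-3, -2/3} × {9/4}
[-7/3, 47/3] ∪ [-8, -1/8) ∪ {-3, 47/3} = [-8, 47/3]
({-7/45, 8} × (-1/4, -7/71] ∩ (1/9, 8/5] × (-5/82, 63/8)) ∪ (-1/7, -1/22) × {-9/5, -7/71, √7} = (-1/7, -1/22) × {-9/5, -7/71, √7}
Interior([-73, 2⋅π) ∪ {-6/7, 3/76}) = (-73, 2⋅π)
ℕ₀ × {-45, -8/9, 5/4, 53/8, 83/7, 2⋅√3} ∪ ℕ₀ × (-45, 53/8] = ℕ₀ × ([-45, 53/8] ∪ {83/7})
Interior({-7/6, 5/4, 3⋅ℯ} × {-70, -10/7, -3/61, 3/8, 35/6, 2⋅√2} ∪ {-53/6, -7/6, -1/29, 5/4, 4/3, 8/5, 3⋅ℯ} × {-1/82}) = ∅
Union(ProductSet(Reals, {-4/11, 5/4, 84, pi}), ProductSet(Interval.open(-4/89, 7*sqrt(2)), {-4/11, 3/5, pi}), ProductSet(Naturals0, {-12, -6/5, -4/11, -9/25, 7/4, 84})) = Union(ProductSet(Interval.open(-4/89, 7*sqrt(2)), {-4/11, 3/5, pi}), ProductSet(Naturals0, {-12, -6/5, -4/11, -9/25, 7/4, 84}), ProductSet(Reals, {-4/11, 5/4, 84, pi}))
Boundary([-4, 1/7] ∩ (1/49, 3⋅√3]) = {1/49, 1/7}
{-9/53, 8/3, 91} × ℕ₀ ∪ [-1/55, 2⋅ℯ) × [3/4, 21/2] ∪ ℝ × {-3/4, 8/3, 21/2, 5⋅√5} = ({-9/53, 8/3, 91} × ℕ₀) ∪ (ℝ × {-3/4, 8/3, 21/2, 5⋅√5}) ∪ ([-1/55, 2⋅ℯ) × [3/4, 21/2])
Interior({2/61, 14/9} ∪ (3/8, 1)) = (3/8, 1)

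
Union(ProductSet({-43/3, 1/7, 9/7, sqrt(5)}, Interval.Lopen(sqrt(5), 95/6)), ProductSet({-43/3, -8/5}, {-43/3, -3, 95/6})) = Union(ProductSet({-43/3, -8/5}, {-43/3, -3, 95/6}), ProductSet({-43/3, 1/7, 9/7, sqrt(5)}, Interval.Lopen(sqrt(5), 95/6)))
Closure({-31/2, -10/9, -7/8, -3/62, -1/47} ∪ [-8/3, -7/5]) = {-31/2, -10/9, -7/8, -3/62, -1/47} ∪ [-8/3, -7/5]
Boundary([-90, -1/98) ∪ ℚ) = (-∞, -90] ∪ [-1/98, ∞)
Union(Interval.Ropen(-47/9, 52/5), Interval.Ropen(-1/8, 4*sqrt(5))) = Interval.Ropen(-47/9, 52/5)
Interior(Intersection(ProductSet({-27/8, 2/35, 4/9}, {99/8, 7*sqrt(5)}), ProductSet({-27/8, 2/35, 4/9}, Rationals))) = EmptySet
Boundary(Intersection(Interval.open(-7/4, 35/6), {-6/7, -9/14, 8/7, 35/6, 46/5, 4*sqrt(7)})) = {-6/7, -9/14, 8/7}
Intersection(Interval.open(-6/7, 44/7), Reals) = Interval.open(-6/7, 44/7)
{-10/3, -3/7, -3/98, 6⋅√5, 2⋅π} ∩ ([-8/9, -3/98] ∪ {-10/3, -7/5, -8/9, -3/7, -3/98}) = {-10/3, -3/7, -3/98}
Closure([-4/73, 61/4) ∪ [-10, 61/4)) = [-10, 61/4]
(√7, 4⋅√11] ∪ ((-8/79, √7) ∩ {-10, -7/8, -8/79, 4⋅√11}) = (√7, 4⋅√11]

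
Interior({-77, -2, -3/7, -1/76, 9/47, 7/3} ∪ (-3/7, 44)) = (-3/7, 44)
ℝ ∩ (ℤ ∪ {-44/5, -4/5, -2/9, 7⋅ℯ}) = ℤ ∪ {-44/5, -4/5, -2/9, 7⋅ℯ}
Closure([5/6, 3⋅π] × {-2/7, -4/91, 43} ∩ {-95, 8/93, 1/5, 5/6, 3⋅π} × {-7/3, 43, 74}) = {5/6, 3⋅π} × {43}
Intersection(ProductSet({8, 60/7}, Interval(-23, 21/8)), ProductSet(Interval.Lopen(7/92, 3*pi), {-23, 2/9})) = ProductSet({8, 60/7}, {-23, 2/9})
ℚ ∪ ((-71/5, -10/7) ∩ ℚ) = ℚ ∪ (ℚ ∩ (-71/5, -10/7))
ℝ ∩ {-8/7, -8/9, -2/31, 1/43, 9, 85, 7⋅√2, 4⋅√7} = {-8/7, -8/9, -2/31, 1/43, 9, 85, 7⋅√2, 4⋅√7}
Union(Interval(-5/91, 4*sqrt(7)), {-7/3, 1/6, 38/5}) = Union({-7/3}, Interval(-5/91, 4*sqrt(7)))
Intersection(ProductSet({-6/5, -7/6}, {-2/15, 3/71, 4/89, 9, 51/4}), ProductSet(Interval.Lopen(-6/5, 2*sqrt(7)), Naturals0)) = ProductSet({-7/6}, {9})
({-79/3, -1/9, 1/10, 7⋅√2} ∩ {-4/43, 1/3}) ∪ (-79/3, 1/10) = (-79/3, 1/10)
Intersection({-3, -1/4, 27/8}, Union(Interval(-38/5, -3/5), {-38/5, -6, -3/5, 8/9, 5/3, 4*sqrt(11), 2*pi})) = {-3}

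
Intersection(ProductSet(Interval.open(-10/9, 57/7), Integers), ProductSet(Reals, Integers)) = ProductSet(Interval.open(-10/9, 57/7), Integers)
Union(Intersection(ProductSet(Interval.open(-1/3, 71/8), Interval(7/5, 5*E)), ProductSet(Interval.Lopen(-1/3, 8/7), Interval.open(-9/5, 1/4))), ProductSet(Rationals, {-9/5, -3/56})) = ProductSet(Rationals, {-9/5, -3/56})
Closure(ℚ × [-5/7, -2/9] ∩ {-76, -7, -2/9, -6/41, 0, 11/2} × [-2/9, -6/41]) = {-76, -7, -2/9, -6/41, 0, 11/2} × {-2/9}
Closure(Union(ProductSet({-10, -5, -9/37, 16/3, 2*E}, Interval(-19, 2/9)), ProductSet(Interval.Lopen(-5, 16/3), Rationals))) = Union(ProductSet({-10, -5, -9/37, 16/3, 2*E}, Interval(-19, 2/9)), ProductSet(Interval(-5, 16/3), Reals))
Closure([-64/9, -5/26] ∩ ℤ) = {-7, -6, …, -1}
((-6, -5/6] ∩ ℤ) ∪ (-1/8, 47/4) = {-5, -4, …, -1} ∪ (-1/8, 47/4)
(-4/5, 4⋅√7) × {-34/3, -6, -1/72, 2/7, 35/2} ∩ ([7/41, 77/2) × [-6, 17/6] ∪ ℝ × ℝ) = (-4/5, 4⋅√7) × {-34/3, -6, -1/72, 2/7, 35/2}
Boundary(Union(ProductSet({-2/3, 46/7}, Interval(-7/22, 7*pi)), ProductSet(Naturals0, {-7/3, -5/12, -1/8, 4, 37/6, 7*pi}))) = Union(ProductSet({-2/3, 46/7}, Interval(-7/22, 7*pi)), ProductSet(Naturals0, {-7/3, -5/12, -1/8, 4, 37/6, 7*pi}))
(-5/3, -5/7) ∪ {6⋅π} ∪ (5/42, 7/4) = (-5/3, -5/7) ∪ (5/42, 7/4) ∪ {6⋅π}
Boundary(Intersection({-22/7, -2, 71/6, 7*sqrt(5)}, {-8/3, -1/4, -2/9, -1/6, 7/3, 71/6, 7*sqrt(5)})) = {71/6, 7*sqrt(5)}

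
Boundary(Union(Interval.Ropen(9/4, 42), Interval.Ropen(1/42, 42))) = {1/42, 42}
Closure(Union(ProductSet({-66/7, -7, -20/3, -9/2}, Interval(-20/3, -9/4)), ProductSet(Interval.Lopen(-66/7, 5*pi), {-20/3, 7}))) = Union(ProductSet({-66/7, -7, -20/3, -9/2}, Interval(-20/3, -9/4)), ProductSet(Interval(-66/7, 5*pi), {-20/3, 7}))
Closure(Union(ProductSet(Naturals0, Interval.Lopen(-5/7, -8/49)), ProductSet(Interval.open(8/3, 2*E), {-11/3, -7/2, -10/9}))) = Union(ProductSet(Interval(8/3, 2*E), {-11/3, -7/2, -10/9}), ProductSet(Naturals0, Interval(-5/7, -8/49)))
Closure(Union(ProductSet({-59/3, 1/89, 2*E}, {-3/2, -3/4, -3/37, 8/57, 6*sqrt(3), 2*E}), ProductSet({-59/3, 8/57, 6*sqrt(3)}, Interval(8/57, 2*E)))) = Union(ProductSet({-59/3, 1/89, 2*E}, {-3/2, -3/4, -3/37, 8/57, 6*sqrt(3), 2*E}), ProductSet({-59/3, 8/57, 6*sqrt(3)}, Interval(8/57, 2*E)))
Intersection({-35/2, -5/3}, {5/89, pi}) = EmptySet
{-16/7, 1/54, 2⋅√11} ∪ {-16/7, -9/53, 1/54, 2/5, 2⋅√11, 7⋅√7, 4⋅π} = {-16/7, -9/53, 1/54, 2/5, 2⋅√11, 7⋅√7, 4⋅π}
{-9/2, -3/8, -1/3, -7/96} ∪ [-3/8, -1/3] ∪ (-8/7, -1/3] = {-9/2, -7/96} ∪ (-8/7, -1/3]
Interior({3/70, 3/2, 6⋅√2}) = ∅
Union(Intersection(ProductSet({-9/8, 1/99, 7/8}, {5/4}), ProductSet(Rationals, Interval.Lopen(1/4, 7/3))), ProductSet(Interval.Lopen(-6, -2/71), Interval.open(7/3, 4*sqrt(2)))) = Union(ProductSet({-9/8, 1/99, 7/8}, {5/4}), ProductSet(Interval.Lopen(-6, -2/71), Interval.open(7/3, 4*sqrt(2))))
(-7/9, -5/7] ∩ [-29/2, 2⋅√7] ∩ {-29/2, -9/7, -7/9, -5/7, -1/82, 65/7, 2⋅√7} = {-5/7}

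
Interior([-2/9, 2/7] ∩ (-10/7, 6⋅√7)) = (-2/9, 2/7)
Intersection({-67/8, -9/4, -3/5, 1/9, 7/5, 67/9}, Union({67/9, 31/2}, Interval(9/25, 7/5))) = {7/5, 67/9}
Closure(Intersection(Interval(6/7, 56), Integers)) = Range(1, 57, 1)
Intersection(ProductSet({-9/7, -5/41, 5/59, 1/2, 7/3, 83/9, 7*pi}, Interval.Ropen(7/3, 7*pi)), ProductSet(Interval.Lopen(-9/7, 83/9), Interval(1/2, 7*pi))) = ProductSet({-5/41, 5/59, 1/2, 7/3, 83/9}, Interval.Ropen(7/3, 7*pi))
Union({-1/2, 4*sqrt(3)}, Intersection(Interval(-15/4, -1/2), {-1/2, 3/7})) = {-1/2, 4*sqrt(3)}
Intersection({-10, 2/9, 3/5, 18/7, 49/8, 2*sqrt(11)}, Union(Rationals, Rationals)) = {-10, 2/9, 3/5, 18/7, 49/8}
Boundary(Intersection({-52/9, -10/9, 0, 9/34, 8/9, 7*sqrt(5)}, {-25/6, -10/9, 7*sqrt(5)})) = {-10/9, 7*sqrt(5)}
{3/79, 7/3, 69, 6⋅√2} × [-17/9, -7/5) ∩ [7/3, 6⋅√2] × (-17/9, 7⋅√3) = {7/3, 6⋅√2} × (-17/9, -7/5)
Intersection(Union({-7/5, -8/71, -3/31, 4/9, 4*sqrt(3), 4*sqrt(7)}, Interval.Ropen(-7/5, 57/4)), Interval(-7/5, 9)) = Interval(-7/5, 9)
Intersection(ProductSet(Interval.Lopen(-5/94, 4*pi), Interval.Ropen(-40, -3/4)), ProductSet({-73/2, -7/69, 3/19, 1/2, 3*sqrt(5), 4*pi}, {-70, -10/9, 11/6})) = ProductSet({3/19, 1/2, 3*sqrt(5), 4*pi}, {-10/9})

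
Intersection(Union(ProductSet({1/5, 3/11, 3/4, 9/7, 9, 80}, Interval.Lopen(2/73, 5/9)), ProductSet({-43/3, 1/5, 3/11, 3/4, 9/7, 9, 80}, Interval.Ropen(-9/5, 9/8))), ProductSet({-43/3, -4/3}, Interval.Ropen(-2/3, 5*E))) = ProductSet({-43/3}, Interval.Ropen(-2/3, 9/8))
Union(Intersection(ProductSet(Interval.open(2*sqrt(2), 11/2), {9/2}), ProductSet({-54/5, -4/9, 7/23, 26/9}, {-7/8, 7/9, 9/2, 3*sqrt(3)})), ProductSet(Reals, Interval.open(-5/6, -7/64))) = Union(ProductSet({26/9}, {9/2}), ProductSet(Reals, Interval.open(-5/6, -7/64)))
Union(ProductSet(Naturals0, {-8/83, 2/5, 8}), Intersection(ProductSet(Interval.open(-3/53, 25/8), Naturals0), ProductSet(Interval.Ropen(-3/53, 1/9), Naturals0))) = Union(ProductSet(Interval.open(-3/53, 1/9), Naturals0), ProductSet(Naturals0, {-8/83, 2/5, 8}))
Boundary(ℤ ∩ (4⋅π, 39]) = {13, 14, …, 39}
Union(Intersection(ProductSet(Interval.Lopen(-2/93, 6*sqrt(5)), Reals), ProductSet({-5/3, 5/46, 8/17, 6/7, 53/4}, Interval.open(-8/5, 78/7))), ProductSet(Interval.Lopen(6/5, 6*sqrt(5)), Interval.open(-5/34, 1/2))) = Union(ProductSet({5/46, 8/17, 6/7, 53/4}, Interval.open(-8/5, 78/7)), ProductSet(Interval.Lopen(6/5, 6*sqrt(5)), Interval.open(-5/34, 1/2)))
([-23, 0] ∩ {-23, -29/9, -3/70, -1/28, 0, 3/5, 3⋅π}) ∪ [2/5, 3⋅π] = {-23, -29/9, -3/70, -1/28, 0} ∪ [2/5, 3⋅π]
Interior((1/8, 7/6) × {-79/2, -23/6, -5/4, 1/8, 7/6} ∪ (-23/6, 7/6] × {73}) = ∅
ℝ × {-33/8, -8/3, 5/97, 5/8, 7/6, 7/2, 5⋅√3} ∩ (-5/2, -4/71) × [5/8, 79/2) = (-5/2, -4/71) × {5/8, 7/6, 7/2, 5⋅√3}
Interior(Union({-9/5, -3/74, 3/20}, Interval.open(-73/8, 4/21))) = Interval.open(-73/8, 4/21)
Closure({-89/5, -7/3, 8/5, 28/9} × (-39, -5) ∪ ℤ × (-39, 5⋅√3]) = ({-89/5, -7/3, 8/5, 28/9} × [-39, -5]) ∪ (ℤ × [-39, 5⋅√3])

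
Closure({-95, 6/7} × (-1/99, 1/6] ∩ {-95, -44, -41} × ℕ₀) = {-95} × {0}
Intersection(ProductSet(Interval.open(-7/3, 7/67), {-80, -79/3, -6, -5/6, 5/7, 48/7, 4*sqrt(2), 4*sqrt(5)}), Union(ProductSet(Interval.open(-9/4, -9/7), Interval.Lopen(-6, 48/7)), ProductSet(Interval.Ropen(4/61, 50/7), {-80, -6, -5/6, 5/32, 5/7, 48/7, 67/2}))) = Union(ProductSet(Interval.open(-9/4, -9/7), {-5/6, 5/7, 48/7, 4*sqrt(2)}), ProductSet(Interval.Ropen(4/61, 7/67), {-80, -6, -5/6, 5/7, 48/7}))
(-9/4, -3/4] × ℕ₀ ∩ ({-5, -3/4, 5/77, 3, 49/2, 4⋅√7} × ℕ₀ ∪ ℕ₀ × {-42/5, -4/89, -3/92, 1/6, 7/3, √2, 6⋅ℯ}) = {-3/4} × ℕ₀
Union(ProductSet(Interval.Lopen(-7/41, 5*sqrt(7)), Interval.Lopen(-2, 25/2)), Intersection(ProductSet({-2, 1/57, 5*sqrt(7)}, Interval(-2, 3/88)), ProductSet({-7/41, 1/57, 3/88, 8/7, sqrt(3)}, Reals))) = Union(ProductSet({1/57}, Interval(-2, 3/88)), ProductSet(Interval.Lopen(-7/41, 5*sqrt(7)), Interval.Lopen(-2, 25/2)))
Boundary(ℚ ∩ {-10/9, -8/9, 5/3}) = {-10/9, -8/9, 5/3}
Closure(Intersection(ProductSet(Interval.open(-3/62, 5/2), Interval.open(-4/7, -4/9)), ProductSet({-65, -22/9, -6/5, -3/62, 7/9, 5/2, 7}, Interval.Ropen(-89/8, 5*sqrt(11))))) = ProductSet({7/9}, Interval(-4/7, -4/9))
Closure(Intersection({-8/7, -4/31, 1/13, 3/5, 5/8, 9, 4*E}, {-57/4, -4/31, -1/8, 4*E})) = {-4/31, 4*E}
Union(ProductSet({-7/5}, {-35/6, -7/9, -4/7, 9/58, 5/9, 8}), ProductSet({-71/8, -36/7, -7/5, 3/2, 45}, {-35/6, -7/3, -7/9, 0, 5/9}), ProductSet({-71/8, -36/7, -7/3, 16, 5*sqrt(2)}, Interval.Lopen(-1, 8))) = Union(ProductSet({-7/5}, {-35/6, -7/9, -4/7, 9/58, 5/9, 8}), ProductSet({-71/8, -36/7, -7/3, 16, 5*sqrt(2)}, Interval.Lopen(-1, 8)), ProductSet({-71/8, -36/7, -7/5, 3/2, 45}, {-35/6, -7/3, -7/9, 0, 5/9}))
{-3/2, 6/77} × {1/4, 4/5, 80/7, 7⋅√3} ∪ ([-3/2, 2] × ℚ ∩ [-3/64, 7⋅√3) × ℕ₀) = ([-3/64, 2] × ℕ₀) ∪ ({-3/2, 6/77} × {1/4, 4/5, 80/7, 7⋅√3})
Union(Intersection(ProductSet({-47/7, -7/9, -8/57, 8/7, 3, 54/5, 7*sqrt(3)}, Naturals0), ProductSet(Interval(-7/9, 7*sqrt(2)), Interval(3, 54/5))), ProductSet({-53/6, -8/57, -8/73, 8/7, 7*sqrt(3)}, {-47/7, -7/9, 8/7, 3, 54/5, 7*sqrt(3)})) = Union(ProductSet({-7/9, -8/57, 8/7, 3}, Range(3, 11, 1)), ProductSet({-53/6, -8/57, -8/73, 8/7, 7*sqrt(3)}, {-47/7, -7/9, 8/7, 3, 54/5, 7*sqrt(3)}))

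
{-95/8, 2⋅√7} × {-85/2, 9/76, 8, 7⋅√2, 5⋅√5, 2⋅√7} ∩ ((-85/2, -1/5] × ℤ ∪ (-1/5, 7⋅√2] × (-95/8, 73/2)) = ({-95/8} × {8}) ∪ ({2⋅√7} × {9/76, 8, 7⋅√2, 5⋅√5, 2⋅√7})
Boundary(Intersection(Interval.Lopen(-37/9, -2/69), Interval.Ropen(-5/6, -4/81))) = {-5/6, -4/81}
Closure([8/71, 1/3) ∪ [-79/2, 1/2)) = [-79/2, 1/2]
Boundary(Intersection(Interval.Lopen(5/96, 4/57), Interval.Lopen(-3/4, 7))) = {5/96, 4/57}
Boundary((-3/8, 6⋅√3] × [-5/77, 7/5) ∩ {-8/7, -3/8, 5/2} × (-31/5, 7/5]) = {5/2} × [-5/77, 7/5]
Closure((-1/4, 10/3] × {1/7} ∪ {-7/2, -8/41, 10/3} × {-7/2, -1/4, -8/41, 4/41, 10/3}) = ([-1/4, 10/3] × {1/7}) ∪ ({-7/2, -8/41, 10/3} × {-7/2, -1/4, -8/41, 4/41, 10/3})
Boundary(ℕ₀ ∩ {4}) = {4}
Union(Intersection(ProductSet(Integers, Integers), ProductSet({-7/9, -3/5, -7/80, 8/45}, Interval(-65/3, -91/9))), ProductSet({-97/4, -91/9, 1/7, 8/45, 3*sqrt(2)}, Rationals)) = ProductSet({-97/4, -91/9, 1/7, 8/45, 3*sqrt(2)}, Rationals)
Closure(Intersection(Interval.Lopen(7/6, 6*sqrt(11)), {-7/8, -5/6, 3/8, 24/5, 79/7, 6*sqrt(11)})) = {24/5, 79/7, 6*sqrt(11)}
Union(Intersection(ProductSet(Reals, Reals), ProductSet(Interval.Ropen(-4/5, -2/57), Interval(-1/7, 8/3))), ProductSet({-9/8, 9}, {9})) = Union(ProductSet({-9/8, 9}, {9}), ProductSet(Interval.Ropen(-4/5, -2/57), Interval(-1/7, 8/3)))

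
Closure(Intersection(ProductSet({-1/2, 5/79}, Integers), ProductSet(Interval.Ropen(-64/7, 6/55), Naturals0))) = ProductSet({-1/2, 5/79}, Naturals0)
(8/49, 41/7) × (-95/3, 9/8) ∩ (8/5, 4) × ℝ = (8/5, 4) × (-95/3, 9/8)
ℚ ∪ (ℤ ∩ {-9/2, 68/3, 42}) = ℚ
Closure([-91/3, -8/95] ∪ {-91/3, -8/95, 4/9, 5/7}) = [-91/3, -8/95] ∪ {4/9, 5/7}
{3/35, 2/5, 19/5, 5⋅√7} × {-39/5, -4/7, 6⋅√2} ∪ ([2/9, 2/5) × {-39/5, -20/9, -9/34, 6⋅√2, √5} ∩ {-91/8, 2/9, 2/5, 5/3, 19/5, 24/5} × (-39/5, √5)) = ({2/9} × {-20/9, -9/34}) ∪ ({3/35, 2/5, 19/5, 5⋅√7} × {-39/5, -4/7, 6⋅√2})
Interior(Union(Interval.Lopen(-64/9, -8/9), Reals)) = Interval(-oo, oo)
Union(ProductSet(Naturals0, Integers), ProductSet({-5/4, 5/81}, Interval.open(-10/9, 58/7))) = Union(ProductSet({-5/4, 5/81}, Interval.open(-10/9, 58/7)), ProductSet(Naturals0, Integers))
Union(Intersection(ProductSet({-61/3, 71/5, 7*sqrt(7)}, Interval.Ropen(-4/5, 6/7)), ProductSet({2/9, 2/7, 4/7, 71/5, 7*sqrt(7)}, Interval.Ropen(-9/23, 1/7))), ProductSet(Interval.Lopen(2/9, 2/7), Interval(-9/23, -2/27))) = Union(ProductSet({71/5, 7*sqrt(7)}, Interval.Ropen(-9/23, 1/7)), ProductSet(Interval.Lopen(2/9, 2/7), Interval(-9/23, -2/27)))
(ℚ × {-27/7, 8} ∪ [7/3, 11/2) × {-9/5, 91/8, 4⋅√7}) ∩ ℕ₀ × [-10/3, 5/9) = {3, 4, 5} × {-9/5}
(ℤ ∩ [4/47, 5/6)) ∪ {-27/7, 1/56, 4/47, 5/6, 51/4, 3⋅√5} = {-27/7, 1/56, 4/47, 5/6, 51/4, 3⋅√5}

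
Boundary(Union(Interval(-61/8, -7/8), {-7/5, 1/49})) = {-61/8, -7/8, 1/49}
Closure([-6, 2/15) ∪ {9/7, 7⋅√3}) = [-6, 2/15] ∪ {9/7, 7⋅√3}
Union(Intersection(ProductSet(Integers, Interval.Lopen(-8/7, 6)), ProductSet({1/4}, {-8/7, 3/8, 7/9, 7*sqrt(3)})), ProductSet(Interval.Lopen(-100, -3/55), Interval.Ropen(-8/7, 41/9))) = ProductSet(Interval.Lopen(-100, -3/55), Interval.Ropen(-8/7, 41/9))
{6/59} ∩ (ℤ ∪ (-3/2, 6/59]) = {6/59}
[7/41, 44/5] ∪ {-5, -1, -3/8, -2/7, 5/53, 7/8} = {-5, -1, -3/8, -2/7, 5/53} ∪ [7/41, 44/5]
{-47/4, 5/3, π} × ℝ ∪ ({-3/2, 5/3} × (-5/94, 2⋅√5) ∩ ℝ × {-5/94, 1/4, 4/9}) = ({-47/4, 5/3, π} × ℝ) ∪ ({-3/2, 5/3} × {1/4, 4/9})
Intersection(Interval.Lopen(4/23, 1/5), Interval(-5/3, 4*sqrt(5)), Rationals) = Intersection(Interval.Lopen(4/23, 1/5), Rationals)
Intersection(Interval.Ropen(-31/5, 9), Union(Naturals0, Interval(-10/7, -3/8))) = Union(Interval(-10/7, -3/8), Range(0, 9, 1))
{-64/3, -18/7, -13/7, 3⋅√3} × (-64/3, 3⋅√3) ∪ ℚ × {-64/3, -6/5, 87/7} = (ℚ × {-64/3, -6/5, 87/7}) ∪ ({-64/3, -18/7, -13/7, 3⋅√3} × (-64/3, 3⋅√3))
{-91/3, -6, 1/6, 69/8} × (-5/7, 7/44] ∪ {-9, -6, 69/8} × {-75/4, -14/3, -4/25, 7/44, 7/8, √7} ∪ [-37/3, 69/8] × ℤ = ([-37/3, 69/8] × ℤ) ∪ ({-91/3, -6, 1/6, 69/8} × (-5/7, 7/44]) ∪ ({-9, -6, 69/8} × {-75/4, -14/3, -4/25, 7/44, 7/8, √7})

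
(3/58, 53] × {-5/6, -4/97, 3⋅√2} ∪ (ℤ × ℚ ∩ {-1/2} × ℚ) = (3/58, 53] × {-5/6, -4/97, 3⋅√2}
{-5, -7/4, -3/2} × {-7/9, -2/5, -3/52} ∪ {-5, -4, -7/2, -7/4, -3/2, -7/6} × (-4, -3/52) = ({-5, -7/4, -3/2} × {-7/9, -2/5, -3/52}) ∪ ({-5, -4, -7/2, -7/4, -3/2, -7/6} × (-4, -3/52))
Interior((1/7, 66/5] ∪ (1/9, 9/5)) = (1/9, 66/5)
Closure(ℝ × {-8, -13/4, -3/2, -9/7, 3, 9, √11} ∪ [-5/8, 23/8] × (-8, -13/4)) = ({-5/8, 23/8} × [-8, -13/4]) ∪ ([-5/8, 23/8] × (-8, -13/4)) ∪ (ℝ × {-8, -13/4, -3/2, -9/7, 3, 9, √11})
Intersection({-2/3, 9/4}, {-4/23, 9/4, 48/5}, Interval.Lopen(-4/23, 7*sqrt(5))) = {9/4}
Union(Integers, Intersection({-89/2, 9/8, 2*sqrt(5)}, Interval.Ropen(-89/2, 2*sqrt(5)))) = Union({-89/2, 9/8}, Integers)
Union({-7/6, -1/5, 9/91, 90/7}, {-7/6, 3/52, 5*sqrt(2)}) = {-7/6, -1/5, 3/52, 9/91, 90/7, 5*sqrt(2)}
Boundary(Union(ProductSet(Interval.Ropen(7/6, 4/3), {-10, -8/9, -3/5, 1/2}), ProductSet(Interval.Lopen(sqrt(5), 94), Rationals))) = Union(ProductSet(Interval(7/6, 4/3), {-10, -8/9, -3/5, 1/2}), ProductSet(Interval(sqrt(5), 94), Reals))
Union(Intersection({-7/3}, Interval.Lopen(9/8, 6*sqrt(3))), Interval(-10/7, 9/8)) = Interval(-10/7, 9/8)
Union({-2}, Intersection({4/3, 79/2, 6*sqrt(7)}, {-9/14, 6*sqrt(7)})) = {-2, 6*sqrt(7)}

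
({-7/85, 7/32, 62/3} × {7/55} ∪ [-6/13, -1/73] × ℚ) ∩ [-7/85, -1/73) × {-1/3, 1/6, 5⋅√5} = [-7/85, -1/73) × {-1/3, 1/6}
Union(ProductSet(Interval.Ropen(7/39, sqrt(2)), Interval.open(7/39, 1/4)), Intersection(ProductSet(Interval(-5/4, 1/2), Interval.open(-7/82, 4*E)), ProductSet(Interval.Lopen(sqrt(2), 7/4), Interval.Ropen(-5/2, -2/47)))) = ProductSet(Interval.Ropen(7/39, sqrt(2)), Interval.open(7/39, 1/4))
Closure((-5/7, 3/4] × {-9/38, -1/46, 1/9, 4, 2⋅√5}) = [-5/7, 3/4] × {-9/38, -1/46, 1/9, 4, 2⋅√5}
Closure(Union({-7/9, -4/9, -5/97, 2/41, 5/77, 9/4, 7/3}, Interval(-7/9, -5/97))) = Union({2/41, 5/77, 9/4, 7/3}, Interval(-7/9, -5/97))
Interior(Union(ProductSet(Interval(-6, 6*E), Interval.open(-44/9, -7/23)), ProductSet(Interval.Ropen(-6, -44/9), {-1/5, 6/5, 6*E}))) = ProductSet(Interval.open(-6, 6*E), Interval.open(-44/9, -7/23))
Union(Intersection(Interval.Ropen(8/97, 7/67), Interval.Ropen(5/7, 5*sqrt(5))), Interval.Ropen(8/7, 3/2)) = Interval.Ropen(8/7, 3/2)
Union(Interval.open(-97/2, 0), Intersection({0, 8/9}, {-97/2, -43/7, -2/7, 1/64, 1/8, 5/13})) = Interval.open(-97/2, 0)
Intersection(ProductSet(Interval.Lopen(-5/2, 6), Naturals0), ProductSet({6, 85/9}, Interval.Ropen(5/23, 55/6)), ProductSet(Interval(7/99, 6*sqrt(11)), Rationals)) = ProductSet({6}, Range(1, 10, 1))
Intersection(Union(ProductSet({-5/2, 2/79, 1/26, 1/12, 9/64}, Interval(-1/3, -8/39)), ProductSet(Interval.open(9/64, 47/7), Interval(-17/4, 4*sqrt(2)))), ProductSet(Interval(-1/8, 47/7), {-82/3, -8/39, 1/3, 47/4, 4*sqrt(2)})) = Union(ProductSet({2/79, 1/26, 1/12, 9/64}, {-8/39}), ProductSet(Interval.open(9/64, 47/7), {-8/39, 1/3, 4*sqrt(2)}))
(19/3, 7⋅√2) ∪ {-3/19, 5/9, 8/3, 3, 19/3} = {-3/19, 5/9, 8/3, 3} ∪ [19/3, 7⋅√2)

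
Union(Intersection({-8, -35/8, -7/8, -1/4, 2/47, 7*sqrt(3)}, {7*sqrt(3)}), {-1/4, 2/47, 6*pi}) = {-1/4, 2/47, 7*sqrt(3), 6*pi}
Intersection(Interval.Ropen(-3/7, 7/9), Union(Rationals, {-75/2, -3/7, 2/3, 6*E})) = Intersection(Interval.Ropen(-3/7, 7/9), Rationals)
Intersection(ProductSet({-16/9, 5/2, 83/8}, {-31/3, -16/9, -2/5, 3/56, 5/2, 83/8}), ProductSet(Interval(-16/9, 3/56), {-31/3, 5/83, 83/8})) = ProductSet({-16/9}, {-31/3, 83/8})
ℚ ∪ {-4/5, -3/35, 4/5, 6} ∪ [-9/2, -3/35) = ℚ ∪ [-9/2, -3/35]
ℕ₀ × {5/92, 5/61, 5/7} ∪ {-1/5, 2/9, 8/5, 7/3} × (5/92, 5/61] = (ℕ₀ × {5/92, 5/61, 5/7}) ∪ ({-1/5, 2/9, 8/5, 7/3} × (5/92, 5/61])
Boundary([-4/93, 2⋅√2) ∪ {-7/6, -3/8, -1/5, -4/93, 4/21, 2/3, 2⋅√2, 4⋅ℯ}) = {-7/6, -3/8, -1/5, -4/93, 2⋅√2, 4⋅ℯ}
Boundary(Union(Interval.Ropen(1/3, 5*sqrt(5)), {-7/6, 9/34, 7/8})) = {-7/6, 9/34, 1/3, 5*sqrt(5)}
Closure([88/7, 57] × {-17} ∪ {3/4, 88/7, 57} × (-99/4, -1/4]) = ([88/7, 57] × {-17}) ∪ ({3/4, 88/7, 57} × [-99/4, -1/4])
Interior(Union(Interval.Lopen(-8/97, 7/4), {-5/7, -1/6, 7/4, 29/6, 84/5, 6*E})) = Interval.open(-8/97, 7/4)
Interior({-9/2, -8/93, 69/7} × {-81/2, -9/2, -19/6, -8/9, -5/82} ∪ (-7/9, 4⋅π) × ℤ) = ∅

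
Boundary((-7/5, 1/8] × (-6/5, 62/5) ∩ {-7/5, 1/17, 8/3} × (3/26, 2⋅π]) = {1/17} × [3/26, 2⋅π]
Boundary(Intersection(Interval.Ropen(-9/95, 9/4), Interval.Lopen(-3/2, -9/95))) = {-9/95}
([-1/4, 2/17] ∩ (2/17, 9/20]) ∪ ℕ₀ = ℕ₀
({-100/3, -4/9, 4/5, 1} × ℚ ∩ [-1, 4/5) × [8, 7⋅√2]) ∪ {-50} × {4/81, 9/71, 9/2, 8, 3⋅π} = ({-50} × {4/81, 9/71, 9/2, 8, 3⋅π}) ∪ ({-4/9} × (ℚ ∩ [8, 7⋅√2]))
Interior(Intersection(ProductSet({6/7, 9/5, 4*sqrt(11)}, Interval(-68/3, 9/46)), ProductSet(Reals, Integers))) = EmptySet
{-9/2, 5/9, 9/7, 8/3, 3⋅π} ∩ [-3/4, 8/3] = {5/9, 9/7, 8/3}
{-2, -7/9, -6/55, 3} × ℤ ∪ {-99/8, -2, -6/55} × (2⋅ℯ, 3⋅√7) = ({-2, -7/9, -6/55, 3} × ℤ) ∪ ({-99/8, -2, -6/55} × (2⋅ℯ, 3⋅√7))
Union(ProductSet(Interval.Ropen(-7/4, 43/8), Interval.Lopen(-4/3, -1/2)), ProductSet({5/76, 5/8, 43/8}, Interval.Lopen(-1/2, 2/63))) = Union(ProductSet({5/76, 5/8, 43/8}, Interval.Lopen(-1/2, 2/63)), ProductSet(Interval.Ropen(-7/4, 43/8), Interval.Lopen(-4/3, -1/2)))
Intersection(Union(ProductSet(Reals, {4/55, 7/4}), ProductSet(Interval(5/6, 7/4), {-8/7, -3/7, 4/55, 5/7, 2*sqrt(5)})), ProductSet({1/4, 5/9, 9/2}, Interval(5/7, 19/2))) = ProductSet({1/4, 5/9, 9/2}, {7/4})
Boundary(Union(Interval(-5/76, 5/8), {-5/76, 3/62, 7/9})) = {-5/76, 5/8, 7/9}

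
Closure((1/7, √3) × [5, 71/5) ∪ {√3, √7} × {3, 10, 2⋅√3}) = ({1/7, √3} × [5, 71/5]) ∪ ([1/7, √3] × {5, 71/5}) ∪ ((1/7, √3) × [5, 71/5)) ∪ ({√3, √7} × {3, 10, 2⋅√3})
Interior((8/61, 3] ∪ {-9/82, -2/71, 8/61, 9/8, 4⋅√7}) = (8/61, 3)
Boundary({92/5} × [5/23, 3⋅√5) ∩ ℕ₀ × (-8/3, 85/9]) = ∅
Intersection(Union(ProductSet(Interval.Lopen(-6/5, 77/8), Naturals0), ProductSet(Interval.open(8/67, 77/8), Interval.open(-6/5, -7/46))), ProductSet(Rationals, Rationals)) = Union(ProductSet(Intersection(Interval.Lopen(-6/5, 77/8), Rationals), Naturals0), ProductSet(Intersection(Interval.open(8/67, 77/8), Rationals), Intersection(Interval.open(-6/5, -7/46), Rationals)))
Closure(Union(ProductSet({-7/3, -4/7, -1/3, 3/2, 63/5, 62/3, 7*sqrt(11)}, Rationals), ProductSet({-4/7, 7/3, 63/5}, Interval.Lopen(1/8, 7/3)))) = Union(ProductSet({-4/7, 7/3, 63/5}, Interval(1/8, 7/3)), ProductSet({-7/3, -4/7, -1/3, 3/2, 63/5, 62/3, 7*sqrt(11)}, Reals))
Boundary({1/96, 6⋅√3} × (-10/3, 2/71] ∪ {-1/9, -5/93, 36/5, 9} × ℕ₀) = ({-1/9, -5/93, 36/5, 9} × ℕ₀) ∪ ({1/96, 6⋅√3} × [-10/3, 2/71])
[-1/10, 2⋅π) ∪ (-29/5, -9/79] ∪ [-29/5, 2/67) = [-29/5, 2⋅π)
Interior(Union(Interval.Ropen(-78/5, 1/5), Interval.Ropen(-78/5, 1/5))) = Interval.open(-78/5, 1/5)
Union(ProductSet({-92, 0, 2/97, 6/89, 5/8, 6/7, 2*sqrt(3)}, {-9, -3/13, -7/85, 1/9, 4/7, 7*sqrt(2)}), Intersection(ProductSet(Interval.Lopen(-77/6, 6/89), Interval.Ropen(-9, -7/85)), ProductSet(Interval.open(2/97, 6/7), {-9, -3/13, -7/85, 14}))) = Union(ProductSet({-92, 0, 2/97, 6/89, 5/8, 6/7, 2*sqrt(3)}, {-9, -3/13, -7/85, 1/9, 4/7, 7*sqrt(2)}), ProductSet(Interval.Lopen(2/97, 6/89), {-9, -3/13}))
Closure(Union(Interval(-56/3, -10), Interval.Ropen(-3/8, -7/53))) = Union(Interval(-56/3, -10), Interval(-3/8, -7/53))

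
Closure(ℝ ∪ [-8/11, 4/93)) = (-∞, ∞)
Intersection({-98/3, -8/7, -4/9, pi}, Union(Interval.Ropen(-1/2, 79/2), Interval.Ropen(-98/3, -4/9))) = {-98/3, -8/7, -4/9, pi}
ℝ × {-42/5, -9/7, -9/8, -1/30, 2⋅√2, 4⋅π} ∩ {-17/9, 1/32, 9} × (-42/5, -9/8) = {-17/9, 1/32, 9} × {-9/7}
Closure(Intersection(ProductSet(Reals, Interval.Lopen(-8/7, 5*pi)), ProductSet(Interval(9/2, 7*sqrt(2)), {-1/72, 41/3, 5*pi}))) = ProductSet(Interval(9/2, 7*sqrt(2)), {-1/72, 41/3, 5*pi})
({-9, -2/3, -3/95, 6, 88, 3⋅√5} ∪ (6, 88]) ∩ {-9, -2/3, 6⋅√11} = {-9, -2/3, 6⋅√11}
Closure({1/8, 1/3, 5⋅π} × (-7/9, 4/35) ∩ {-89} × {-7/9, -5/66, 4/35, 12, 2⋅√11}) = ∅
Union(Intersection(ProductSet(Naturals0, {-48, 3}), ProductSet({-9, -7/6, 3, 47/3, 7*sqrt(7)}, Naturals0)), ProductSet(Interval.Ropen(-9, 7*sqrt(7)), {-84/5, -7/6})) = Union(ProductSet({3}, {3}), ProductSet(Interval.Ropen(-9, 7*sqrt(7)), {-84/5, -7/6}))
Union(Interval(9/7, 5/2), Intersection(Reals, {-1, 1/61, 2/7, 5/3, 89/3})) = Union({-1, 1/61, 2/7, 89/3}, Interval(9/7, 5/2))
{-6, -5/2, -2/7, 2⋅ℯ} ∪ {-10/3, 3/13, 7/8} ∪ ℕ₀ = {-6, -10/3, -5/2, -2/7, 3/13, 7/8, 2⋅ℯ} ∪ ℕ₀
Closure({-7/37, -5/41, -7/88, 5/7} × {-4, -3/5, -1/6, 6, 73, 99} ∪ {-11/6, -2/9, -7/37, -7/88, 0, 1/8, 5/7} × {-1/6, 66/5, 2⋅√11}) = ({-7/37, -5/41, -7/88, 5/7} × {-4, -3/5, -1/6, 6, 73, 99}) ∪ ({-11/6, -2/9, -7/37, -7/88, 0, 1/8, 5/7} × {-1/6, 66/5, 2⋅√11})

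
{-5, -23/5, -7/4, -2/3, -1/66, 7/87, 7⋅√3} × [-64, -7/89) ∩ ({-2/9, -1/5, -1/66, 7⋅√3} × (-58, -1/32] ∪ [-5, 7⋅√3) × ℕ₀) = {-1/66, 7⋅√3} × (-58, -7/89)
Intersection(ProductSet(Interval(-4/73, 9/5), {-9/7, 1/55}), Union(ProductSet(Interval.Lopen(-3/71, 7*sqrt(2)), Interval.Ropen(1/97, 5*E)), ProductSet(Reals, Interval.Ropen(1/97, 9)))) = ProductSet(Interval(-4/73, 9/5), {1/55})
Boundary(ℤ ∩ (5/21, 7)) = {1, 2, …, 6}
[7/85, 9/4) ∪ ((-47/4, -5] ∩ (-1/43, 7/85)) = [7/85, 9/4)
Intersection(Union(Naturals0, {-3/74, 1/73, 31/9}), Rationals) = Union({-3/74, 1/73, 31/9}, Naturals0)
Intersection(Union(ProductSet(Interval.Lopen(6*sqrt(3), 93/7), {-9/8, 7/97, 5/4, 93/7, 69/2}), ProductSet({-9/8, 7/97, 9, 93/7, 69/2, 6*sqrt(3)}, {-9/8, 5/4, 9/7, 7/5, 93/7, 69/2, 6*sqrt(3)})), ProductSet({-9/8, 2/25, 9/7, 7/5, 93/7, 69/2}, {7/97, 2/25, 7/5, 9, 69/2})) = Union(ProductSet({93/7}, {7/97, 69/2}), ProductSet({-9/8, 93/7, 69/2}, {7/5, 69/2}))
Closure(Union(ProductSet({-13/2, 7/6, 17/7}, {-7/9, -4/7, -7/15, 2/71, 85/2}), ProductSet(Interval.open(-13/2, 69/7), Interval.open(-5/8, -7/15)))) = Union(ProductSet({-13/2, 69/7}, Interval(-5/8, -7/15)), ProductSet({-13/2, 7/6, 17/7}, {-7/9, -4/7, -7/15, 2/71, 85/2}), ProductSet(Interval(-13/2, 69/7), {-5/8, -7/15}), ProductSet(Interval.open(-13/2, 69/7), Interval.open(-5/8, -7/15)))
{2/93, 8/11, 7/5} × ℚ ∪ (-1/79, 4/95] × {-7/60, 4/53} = ({2/93, 8/11, 7/5} × ℚ) ∪ ((-1/79, 4/95] × {-7/60, 4/53})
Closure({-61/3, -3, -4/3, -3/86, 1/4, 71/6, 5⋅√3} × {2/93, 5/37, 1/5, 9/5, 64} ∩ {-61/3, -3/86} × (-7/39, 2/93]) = {-61/3, -3/86} × {2/93}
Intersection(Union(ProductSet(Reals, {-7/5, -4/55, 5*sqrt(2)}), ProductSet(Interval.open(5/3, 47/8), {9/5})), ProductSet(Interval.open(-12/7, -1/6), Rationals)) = ProductSet(Interval.open(-12/7, -1/6), {-7/5, -4/55})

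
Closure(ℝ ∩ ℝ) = ℝ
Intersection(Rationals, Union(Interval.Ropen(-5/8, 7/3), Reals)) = Intersection(Interval(-oo, oo), Rationals)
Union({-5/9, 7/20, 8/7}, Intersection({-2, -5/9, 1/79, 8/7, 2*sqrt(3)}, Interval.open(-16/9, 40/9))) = {-5/9, 1/79, 7/20, 8/7, 2*sqrt(3)}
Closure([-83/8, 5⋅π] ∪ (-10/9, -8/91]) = [-83/8, 5⋅π]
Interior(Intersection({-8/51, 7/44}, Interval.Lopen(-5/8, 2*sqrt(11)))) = EmptySet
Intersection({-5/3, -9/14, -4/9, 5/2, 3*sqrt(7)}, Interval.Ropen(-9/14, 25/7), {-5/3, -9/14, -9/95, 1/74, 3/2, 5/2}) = {-9/14, 5/2}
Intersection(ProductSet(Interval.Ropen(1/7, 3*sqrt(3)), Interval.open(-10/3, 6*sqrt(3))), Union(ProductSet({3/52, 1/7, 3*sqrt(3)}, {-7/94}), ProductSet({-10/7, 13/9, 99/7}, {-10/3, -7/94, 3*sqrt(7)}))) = Union(ProductSet({1/7}, {-7/94}), ProductSet({13/9}, {-7/94, 3*sqrt(7)}))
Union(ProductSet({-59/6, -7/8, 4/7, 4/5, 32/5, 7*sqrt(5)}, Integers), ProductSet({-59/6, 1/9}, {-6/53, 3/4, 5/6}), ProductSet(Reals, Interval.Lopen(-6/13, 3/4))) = Union(ProductSet({-59/6, 1/9}, {-6/53, 3/4, 5/6}), ProductSet({-59/6, -7/8, 4/7, 4/5, 32/5, 7*sqrt(5)}, Integers), ProductSet(Reals, Interval.Lopen(-6/13, 3/4)))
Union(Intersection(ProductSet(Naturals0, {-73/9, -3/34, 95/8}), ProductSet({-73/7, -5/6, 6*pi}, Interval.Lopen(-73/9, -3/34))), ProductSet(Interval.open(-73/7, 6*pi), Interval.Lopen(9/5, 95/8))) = ProductSet(Interval.open(-73/7, 6*pi), Interval.Lopen(9/5, 95/8))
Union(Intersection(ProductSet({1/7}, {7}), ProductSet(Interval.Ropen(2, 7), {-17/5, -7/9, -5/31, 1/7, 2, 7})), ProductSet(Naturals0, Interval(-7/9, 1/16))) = ProductSet(Naturals0, Interval(-7/9, 1/16))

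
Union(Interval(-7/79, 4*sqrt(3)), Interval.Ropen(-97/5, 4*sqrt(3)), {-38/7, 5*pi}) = Union({5*pi}, Interval(-97/5, 4*sqrt(3)))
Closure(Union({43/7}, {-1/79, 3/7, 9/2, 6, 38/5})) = {-1/79, 3/7, 9/2, 6, 43/7, 38/5}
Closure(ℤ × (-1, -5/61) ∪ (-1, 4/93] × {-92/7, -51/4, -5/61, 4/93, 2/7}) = (ℤ × [-1, -5/61]) ∪ ([-1, 4/93] × {-92/7, -51/4, -5/61, 4/93, 2/7})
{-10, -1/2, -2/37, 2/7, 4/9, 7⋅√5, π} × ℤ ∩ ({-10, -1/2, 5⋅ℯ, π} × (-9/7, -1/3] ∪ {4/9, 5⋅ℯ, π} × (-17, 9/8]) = ({4/9, π} × {-16, -15, …, 1}) ∪ ({-10, -1/2, π} × {-1})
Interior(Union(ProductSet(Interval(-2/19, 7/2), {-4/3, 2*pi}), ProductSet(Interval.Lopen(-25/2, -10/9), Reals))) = ProductSet(Interval.open(-25/2, -10/9), Reals)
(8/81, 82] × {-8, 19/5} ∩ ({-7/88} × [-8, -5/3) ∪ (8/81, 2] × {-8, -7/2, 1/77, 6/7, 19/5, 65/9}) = (8/81, 2] × {-8, 19/5}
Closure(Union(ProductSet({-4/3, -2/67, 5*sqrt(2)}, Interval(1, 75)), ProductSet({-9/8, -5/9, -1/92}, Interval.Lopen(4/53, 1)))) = Union(ProductSet({-4/3, -2/67, 5*sqrt(2)}, Interval(1, 75)), ProductSet({-9/8, -5/9, -1/92}, Interval(4/53, 1)))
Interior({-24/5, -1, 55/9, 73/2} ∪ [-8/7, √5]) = (-8/7, √5)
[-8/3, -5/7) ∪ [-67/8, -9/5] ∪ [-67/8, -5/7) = [-67/8, -5/7)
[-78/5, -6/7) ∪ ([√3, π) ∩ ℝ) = [-78/5, -6/7) ∪ [√3, π)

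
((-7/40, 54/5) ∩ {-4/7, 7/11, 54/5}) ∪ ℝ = ℝ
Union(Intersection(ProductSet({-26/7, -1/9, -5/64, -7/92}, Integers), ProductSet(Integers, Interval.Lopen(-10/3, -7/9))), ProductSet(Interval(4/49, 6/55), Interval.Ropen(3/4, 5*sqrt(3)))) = ProductSet(Interval(4/49, 6/55), Interval.Ropen(3/4, 5*sqrt(3)))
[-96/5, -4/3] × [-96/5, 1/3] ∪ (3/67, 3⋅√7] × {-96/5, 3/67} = ([-96/5, -4/3] × [-96/5, 1/3]) ∪ ((3/67, 3⋅√7] × {-96/5, 3/67})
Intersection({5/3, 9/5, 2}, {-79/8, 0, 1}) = EmptySet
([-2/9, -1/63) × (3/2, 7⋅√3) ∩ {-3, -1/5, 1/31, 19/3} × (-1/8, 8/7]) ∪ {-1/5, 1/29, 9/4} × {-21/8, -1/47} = {-1/5, 1/29, 9/4} × {-21/8, -1/47}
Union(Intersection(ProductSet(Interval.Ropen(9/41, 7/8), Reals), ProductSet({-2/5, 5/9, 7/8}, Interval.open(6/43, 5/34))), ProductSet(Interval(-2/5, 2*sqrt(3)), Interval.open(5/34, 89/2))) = Union(ProductSet({5/9}, Interval.open(6/43, 5/34)), ProductSet(Interval(-2/5, 2*sqrt(3)), Interval.open(5/34, 89/2)))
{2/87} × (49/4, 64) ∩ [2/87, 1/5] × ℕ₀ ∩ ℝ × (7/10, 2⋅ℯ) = ∅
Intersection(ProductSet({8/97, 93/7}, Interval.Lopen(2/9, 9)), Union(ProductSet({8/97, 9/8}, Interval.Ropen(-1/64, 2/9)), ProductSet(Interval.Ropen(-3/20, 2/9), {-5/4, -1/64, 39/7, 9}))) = ProductSet({8/97}, {39/7, 9})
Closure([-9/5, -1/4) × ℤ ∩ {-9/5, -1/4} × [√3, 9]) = {-9/5} × {2, 3, …, 9}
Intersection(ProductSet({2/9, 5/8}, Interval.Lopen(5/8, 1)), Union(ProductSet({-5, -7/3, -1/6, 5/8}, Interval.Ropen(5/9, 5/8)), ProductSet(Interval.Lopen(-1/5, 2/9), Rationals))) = ProductSet({2/9}, Intersection(Interval.Lopen(5/8, 1), Rationals))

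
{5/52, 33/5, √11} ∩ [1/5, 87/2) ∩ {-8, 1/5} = ∅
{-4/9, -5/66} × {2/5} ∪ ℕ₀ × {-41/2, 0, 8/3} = ({-4/9, -5/66} × {2/5}) ∪ (ℕ₀ × {-41/2, 0, 8/3})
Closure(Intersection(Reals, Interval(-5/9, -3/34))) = Interval(-5/9, -3/34)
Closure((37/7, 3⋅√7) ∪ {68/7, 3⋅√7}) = [37/7, 3⋅√7] ∪ {68/7}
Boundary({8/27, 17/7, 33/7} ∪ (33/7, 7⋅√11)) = {8/27, 17/7, 33/7, 7⋅√11}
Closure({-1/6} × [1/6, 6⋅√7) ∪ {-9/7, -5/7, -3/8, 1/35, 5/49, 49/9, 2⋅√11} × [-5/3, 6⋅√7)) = ({-1/6} × [1/6, 6⋅√7]) ∪ ({-9/7, -5/7, -3/8, 1/35, 5/49, 49/9, 2⋅√11} × [-5/3, 6⋅√7])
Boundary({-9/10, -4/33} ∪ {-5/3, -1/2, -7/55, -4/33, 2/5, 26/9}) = {-5/3, -9/10, -1/2, -7/55, -4/33, 2/5, 26/9}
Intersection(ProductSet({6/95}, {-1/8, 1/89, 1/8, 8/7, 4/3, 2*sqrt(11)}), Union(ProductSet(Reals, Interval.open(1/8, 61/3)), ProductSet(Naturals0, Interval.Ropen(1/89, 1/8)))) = ProductSet({6/95}, {8/7, 4/3, 2*sqrt(11)})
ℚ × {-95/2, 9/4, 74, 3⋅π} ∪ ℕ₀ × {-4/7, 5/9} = (ℕ₀ × {-4/7, 5/9}) ∪ (ℚ × {-95/2, 9/4, 74, 3⋅π})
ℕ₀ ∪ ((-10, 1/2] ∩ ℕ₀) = ℕ₀ ∪ {0}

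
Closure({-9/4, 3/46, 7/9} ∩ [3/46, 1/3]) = {3/46}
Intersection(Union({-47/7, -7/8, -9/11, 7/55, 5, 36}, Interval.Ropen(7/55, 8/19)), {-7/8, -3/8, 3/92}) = {-7/8}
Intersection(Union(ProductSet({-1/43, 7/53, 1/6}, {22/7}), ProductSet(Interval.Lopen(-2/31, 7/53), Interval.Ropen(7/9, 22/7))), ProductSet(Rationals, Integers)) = ProductSet(Intersection(Interval.Lopen(-2/31, 7/53), Rationals), Range(1, 4, 1))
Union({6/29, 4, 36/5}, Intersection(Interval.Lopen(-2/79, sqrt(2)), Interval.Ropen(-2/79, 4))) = Union({4, 36/5}, Interval.Lopen(-2/79, sqrt(2)))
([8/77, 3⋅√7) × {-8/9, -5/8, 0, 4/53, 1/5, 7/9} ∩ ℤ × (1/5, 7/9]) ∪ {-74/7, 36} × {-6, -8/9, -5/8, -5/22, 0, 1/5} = ({1, 2, …, 7} × {7/9}) ∪ ({-74/7, 36} × {-6, -8/9, -5/8, -5/22, 0, 1/5})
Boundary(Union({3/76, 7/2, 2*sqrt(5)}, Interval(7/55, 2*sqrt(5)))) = {3/76, 7/55, 2*sqrt(5)}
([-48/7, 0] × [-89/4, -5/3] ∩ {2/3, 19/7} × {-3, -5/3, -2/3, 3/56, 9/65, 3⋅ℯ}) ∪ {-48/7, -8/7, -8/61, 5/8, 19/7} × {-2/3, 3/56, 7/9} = {-48/7, -8/7, -8/61, 5/8, 19/7} × {-2/3, 3/56, 7/9}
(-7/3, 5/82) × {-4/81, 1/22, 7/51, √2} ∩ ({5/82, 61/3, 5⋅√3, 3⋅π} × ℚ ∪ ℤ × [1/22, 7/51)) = {-2, -1, 0} × {1/22}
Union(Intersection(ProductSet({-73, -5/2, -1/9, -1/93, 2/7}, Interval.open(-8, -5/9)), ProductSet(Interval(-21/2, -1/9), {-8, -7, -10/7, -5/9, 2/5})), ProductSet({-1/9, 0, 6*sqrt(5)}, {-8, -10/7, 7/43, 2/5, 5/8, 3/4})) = Union(ProductSet({-5/2, -1/9}, {-7, -10/7}), ProductSet({-1/9, 0, 6*sqrt(5)}, {-8, -10/7, 7/43, 2/5, 5/8, 3/4}))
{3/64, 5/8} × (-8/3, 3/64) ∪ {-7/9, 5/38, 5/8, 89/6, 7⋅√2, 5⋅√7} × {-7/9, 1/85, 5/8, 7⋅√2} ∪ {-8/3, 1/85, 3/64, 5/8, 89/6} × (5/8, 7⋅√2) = ({3/64, 5/8} × (-8/3, 3/64)) ∪ ({-8/3, 1/85, 3/64, 5/8, 89/6} × (5/8, 7⋅√2)) ∪ ({-7/9, 5/38, 5/8, 89/6, 7⋅√2, 5⋅√7} × {-7/9, 1/85, 5/8, 7⋅√2})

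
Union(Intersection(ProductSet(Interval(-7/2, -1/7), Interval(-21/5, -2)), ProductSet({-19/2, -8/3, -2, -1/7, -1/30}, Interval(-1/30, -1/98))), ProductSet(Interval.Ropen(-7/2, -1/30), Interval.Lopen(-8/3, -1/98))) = ProductSet(Interval.Ropen(-7/2, -1/30), Interval.Lopen(-8/3, -1/98))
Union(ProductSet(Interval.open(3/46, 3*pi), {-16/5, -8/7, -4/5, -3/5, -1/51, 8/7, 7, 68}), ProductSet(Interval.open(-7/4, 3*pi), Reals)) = ProductSet(Interval.open(-7/4, 3*pi), Reals)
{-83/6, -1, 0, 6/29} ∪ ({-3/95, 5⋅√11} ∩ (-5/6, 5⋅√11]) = {-83/6, -1, -3/95, 0, 6/29, 5⋅√11}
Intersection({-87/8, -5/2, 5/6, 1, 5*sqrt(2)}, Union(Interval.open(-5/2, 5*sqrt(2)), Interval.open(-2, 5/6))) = {5/6, 1}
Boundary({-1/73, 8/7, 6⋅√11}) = {-1/73, 8/7, 6⋅√11}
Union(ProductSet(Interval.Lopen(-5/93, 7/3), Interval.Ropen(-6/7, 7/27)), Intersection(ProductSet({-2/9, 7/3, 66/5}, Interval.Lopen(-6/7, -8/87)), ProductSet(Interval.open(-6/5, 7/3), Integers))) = ProductSet(Interval.Lopen(-5/93, 7/3), Interval.Ropen(-6/7, 7/27))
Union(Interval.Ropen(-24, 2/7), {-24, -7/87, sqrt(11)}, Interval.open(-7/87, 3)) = Union({sqrt(11)}, Interval.Ropen(-24, 3))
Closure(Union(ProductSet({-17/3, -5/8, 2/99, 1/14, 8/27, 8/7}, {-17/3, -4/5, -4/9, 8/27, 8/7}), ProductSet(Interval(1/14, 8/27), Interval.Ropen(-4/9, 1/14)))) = Union(ProductSet({-17/3, -5/8, 2/99, 1/14, 8/27, 8/7}, {-17/3, -4/5, -4/9, 8/27, 8/7}), ProductSet(Interval(1/14, 8/27), Interval(-4/9, 1/14)))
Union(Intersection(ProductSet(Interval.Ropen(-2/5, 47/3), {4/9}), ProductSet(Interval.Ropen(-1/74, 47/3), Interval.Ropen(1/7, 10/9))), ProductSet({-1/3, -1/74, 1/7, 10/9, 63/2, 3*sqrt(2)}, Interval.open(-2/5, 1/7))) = Union(ProductSet({-1/3, -1/74, 1/7, 10/9, 63/2, 3*sqrt(2)}, Interval.open(-2/5, 1/7)), ProductSet(Interval.Ropen(-1/74, 47/3), {4/9}))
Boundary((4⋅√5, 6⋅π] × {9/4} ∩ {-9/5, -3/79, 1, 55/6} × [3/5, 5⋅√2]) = {55/6} × {9/4}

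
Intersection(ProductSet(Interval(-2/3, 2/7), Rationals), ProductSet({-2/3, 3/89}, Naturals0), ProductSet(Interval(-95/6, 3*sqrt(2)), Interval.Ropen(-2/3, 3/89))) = ProductSet({-2/3, 3/89}, Range(0, 1, 1))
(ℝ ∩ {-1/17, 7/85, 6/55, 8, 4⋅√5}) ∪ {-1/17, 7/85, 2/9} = {-1/17, 7/85, 6/55, 2/9, 8, 4⋅√5}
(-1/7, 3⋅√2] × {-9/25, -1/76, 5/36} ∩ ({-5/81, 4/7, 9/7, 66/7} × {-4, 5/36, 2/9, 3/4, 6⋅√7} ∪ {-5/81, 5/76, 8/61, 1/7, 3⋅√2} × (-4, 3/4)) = ({-5/81, 4/7, 9/7} × {5/36}) ∪ ({-5/81, 5/76, 8/61, 1/7, 3⋅√2} × {-9/25, -1/76, 5/36})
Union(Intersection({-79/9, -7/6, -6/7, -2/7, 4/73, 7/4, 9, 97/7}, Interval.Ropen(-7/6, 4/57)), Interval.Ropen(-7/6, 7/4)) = Interval.Ropen(-7/6, 7/4)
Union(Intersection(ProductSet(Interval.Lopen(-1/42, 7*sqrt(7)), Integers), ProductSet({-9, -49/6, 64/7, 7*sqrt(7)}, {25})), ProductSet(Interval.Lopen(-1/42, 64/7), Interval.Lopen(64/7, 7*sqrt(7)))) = Union(ProductSet({64/7, 7*sqrt(7)}, {25}), ProductSet(Interval.Lopen(-1/42, 64/7), Interval.Lopen(64/7, 7*sqrt(7))))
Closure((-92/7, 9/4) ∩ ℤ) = {-13, -12, …, 2}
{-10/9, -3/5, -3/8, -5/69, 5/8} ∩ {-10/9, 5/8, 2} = {-10/9, 5/8}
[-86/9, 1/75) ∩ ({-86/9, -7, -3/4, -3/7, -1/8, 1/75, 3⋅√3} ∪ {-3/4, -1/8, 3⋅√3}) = {-86/9, -7, -3/4, -3/7, -1/8}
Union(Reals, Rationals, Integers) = Reals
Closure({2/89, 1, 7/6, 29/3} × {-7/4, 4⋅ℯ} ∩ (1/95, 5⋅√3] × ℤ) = ∅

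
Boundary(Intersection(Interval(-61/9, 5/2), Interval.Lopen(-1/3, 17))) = {-1/3, 5/2}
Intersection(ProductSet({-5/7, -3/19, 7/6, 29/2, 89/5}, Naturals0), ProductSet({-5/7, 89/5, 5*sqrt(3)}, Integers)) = ProductSet({-5/7, 89/5}, Naturals0)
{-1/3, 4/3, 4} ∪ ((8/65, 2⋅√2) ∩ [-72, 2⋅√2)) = {-1/3, 4} ∪ (8/65, 2⋅√2)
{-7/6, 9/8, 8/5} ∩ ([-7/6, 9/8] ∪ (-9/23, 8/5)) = {-7/6, 9/8}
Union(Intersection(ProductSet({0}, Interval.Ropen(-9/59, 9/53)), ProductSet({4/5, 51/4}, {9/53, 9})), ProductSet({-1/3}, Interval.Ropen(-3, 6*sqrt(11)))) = ProductSet({-1/3}, Interval.Ropen(-3, 6*sqrt(11)))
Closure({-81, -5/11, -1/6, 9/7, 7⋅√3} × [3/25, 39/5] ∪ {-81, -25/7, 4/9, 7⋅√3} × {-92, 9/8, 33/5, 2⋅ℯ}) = ({-81, -5/11, -1/6, 9/7, 7⋅√3} × [3/25, 39/5]) ∪ ({-81, -25/7, 4/9, 7⋅√3} × {-92, 9/8, 33/5, 2⋅ℯ})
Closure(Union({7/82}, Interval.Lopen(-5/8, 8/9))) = Interval(-5/8, 8/9)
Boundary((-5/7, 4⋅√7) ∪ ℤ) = {-5/7, 4⋅√7} ∪ (ℤ \ (-5/7, 4⋅√7))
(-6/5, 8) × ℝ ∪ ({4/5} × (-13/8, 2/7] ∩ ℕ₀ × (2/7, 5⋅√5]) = (-6/5, 8) × ℝ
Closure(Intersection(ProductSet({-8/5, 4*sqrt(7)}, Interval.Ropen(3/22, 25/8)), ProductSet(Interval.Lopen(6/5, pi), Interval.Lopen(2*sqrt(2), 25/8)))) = EmptySet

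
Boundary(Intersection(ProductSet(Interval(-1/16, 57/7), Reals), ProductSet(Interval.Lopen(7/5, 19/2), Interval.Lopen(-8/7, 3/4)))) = Union(ProductSet({7/5, 57/7}, Interval(-8/7, 3/4)), ProductSet(Interval(7/5, 57/7), {-8/7, 3/4}))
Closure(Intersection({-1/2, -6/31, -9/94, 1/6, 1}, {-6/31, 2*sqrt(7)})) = {-6/31}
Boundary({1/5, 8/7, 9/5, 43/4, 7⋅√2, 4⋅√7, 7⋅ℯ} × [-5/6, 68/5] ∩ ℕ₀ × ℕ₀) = ∅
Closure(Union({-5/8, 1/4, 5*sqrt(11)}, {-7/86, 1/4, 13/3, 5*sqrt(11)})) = {-5/8, -7/86, 1/4, 13/3, 5*sqrt(11)}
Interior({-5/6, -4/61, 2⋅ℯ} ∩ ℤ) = ∅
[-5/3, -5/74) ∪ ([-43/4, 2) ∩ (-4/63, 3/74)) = [-5/3, -5/74) ∪ (-4/63, 3/74)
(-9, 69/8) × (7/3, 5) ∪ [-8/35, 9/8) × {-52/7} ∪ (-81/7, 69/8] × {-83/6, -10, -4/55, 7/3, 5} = ([-8/35, 9/8) × {-52/7}) ∪ ((-9, 69/8) × (7/3, 5)) ∪ ((-81/7, 69/8] × {-83/6, -10, -4/55, 7/3, 5})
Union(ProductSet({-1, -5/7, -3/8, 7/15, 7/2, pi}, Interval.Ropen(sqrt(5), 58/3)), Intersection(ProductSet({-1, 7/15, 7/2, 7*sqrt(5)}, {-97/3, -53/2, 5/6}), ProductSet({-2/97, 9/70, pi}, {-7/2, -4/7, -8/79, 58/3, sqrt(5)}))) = ProductSet({-1, -5/7, -3/8, 7/15, 7/2, pi}, Interval.Ropen(sqrt(5), 58/3))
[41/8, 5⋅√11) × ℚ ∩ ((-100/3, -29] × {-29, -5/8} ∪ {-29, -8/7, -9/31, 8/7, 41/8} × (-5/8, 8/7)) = {41/8} × (ℚ ∩ (-5/8, 8/7))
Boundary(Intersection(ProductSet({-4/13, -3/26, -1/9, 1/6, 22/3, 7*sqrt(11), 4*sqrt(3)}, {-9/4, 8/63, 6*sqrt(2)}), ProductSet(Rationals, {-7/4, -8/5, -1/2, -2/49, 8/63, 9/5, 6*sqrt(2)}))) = ProductSet({-4/13, -3/26, -1/9, 1/6, 22/3}, {8/63, 6*sqrt(2)})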